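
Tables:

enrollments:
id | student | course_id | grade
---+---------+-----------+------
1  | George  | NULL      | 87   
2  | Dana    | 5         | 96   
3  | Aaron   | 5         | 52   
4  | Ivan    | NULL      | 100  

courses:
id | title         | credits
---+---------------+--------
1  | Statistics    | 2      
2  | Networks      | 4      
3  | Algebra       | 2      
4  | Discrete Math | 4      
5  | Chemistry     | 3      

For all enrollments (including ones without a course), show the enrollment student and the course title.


LEFT JOIN keeps every row from enrollments (the left table); where course_id has no match in courses, the course columns become NULL. Walk through each enrollment:
  - enrollment 1 (George): course_id=NULL, no match -> kept with NULL
  - enrollment 2 (Dana): course_id=5 -> matches Chemistry
  - enrollment 3 (Aaron): course_id=5 -> matches Chemistry
  - enrollment 4 (Ivan): course_id=NULL, no match -> kept with NULL
All 4 rows appear; 2 have NULL course.

SQL:
SELECT a.student, b.title AS course
FROM enrollments a
LEFT JOIN courses b ON a.course_id = b.id

Result:
student | course   
--------+----------
George  | NULL     
Dana    | Chemistry
Aaron   | Chemistry
Ivan    | NULL     


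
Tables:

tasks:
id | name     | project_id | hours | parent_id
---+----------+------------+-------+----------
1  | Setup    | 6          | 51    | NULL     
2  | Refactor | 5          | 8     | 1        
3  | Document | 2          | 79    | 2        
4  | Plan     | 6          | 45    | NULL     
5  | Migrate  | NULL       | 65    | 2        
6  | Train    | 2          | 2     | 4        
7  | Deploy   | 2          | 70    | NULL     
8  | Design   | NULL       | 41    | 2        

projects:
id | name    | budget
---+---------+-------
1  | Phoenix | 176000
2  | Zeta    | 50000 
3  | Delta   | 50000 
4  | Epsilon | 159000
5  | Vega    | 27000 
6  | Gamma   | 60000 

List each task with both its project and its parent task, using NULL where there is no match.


Two LEFT JOINs from the same base table tasks: one to projects via project_id, one to tasks itself via parent_id. Both are LEFT so every task is preserved.
Match against projects:
  - task 1 (Setup): project_id=6 -> matches Gamma
  - task 2 (Refactor): project_id=5 -> matches Vega
  - task 3 (Document): project_id=2 -> matches Zeta
  - task 4 (Plan): project_id=6 -> matches Gamma
  - task 5 (Migrate): project_id=NULL, no match -> kept with NULL
  - task 6 (Train): project_id=2 -> matches Zeta
  - task 7 (Deploy): project_id=2 -> matches Zeta
  - task 8 (Design): project_id=NULL, no match -> kept with NULL
Match against tasks (self):
  - task 1 (Setup): parent_id=NULL -> NULL
  - task 2 (Refactor): parent_id=1 -> Setup
  - task 3 (Document): parent_id=2 -> Refactor
  - task 4 (Plan): parent_id=NULL -> NULL
  - task 5 (Migrate): parent_id=2 -> Refactor
  - task 6 (Train): parent_id=4 -> Plan
  - task 7 (Deploy): parent_id=NULL -> NULL
  - task 8 (Design): parent_id=2 -> Refactor

SQL:
SELECT a.name, b.name AS project, c.name AS parent
FROM tasks a
LEFT JOIN projects b ON a.project_id = b.id
LEFT JOIN tasks c ON a.parent_id = c.id

Result:
name     | project | parent  
---------+---------+---------
Setup    | Gamma   | NULL    
Refactor | Vega    | Setup   
Document | Zeta    | Refactor
Plan     | Gamma   | NULL    
Migrate  | NULL    | Refactor
Train    | Zeta    | Plan    
Deploy   | Zeta    | NULL    
Design   | NULL    | Refactor


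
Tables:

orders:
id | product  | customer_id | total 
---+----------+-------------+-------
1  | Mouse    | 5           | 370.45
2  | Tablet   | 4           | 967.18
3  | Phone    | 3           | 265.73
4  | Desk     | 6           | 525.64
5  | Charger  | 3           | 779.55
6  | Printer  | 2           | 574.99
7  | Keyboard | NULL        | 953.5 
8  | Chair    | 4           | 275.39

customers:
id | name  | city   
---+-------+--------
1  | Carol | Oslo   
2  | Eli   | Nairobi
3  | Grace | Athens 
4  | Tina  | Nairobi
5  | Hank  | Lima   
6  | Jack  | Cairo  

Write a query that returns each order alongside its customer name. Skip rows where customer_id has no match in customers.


INNER JOIN keeps only orders rows whose customer_id matches an id in customers. Walk through each order:
  - order 1 (Mouse): customer_id=5 -> matches Hank
  - order 2 (Tablet): customer_id=4 -> matches Tina
  - order 3 (Phone): customer_id=3 -> matches Grace
  - order 4 (Desk): customer_id=6 -> matches Jack
  - order 5 (Charger): customer_id=3 -> matches Grace
  - order 6 (Printer): customer_id=2 -> matches Eli
  - order 7 (Keyboard): customer_id=NULL, no match -> dropped
  - order 8 (Chair): customer_id=4 -> matches Tina
So 1 of 8 rows is dropped.

SQL:
SELECT a.product, b.name AS customer
FROM orders a
INNER JOIN customers b ON a.customer_id = b.id

Result:
product | customer
--------+---------
Mouse   | Hank    
Tablet  | Tina    
Phone   | Grace   
Desk    | Jack    
Charger | Grace   
Printer | Eli     
Chair   | Tina    


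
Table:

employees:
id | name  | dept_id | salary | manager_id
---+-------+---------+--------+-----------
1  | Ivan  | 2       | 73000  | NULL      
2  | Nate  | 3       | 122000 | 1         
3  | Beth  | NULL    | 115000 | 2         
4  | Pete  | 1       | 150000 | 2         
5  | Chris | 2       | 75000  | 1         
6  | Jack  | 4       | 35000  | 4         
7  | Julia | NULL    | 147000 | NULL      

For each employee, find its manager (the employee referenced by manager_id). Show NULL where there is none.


This is a self-join: employees is joined to a second copy of itself, matching each row's manager_id to another row's id. Use LEFT JOIN so rows with manager_id=NULL are kept.
  - employee 1 (Ivan): manager_id=NULL -> NULL
  - employee 2 (Nate): manager_id=1 -> Ivan
  - employee 3 (Beth): manager_id=2 -> Nate
  - employee 4 (Pete): manager_id=2 -> Nate
  - employee 5 (Chris): manager_id=1 -> Ivan
  - employee 6 (Jack): manager_id=4 -> Pete
  - employee 7 (Julia): manager_id=NULL -> NULL

SQL:
SELECT a.name AS item, b.name AS manager
FROM employees a
LEFT JOIN employees b ON a.manager_id = b.id

Result:
item  | manager
------+--------
Ivan  | NULL   
Nate  | Ivan   
Beth  | Nate   
Pete  | Nate   
Chris | Ivan   
Jack  | Pete   
Julia | NULL   


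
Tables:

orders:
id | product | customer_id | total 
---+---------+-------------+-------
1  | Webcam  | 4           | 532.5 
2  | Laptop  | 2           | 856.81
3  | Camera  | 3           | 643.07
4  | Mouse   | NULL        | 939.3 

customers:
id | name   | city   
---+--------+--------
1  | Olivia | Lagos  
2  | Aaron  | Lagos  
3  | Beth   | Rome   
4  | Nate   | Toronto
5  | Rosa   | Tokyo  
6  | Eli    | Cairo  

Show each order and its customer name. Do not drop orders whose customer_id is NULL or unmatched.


LEFT JOIN keeps every row from orders (the left table); where customer_id has no match in customers, the customer columns become NULL. Walk through each order:
  - order 1 (Webcam): customer_id=4 -> matches Nate
  - order 2 (Laptop): customer_id=2 -> matches Aaron
  - order 3 (Camera): customer_id=3 -> matches Beth
  - order 4 (Mouse): customer_id=NULL, no match -> kept with NULL
All 4 rows appear; 1 has NULL customer.

SQL:
SELECT a.product, b.name AS customer
FROM orders a
LEFT JOIN customers b ON a.customer_id = b.id

Result:
product | customer
--------+---------
Webcam  | Nate    
Laptop  | Aaron   
Camera  | Beth    
Mouse   | NULL    


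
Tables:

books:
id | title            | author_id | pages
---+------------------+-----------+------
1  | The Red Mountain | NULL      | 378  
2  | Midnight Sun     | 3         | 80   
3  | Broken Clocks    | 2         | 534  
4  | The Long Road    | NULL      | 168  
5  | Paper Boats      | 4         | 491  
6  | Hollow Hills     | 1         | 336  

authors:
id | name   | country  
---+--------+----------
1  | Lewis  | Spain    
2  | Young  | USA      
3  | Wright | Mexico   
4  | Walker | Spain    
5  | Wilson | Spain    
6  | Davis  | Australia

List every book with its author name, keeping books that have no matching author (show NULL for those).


LEFT JOIN keeps every row from books (the left table); where author_id has no match in authors, the author columns become NULL. Walk through each book:
  - book 1 (The Red Mountain): author_id=NULL, no match -> kept with NULL
  - book 2 (Midnight Sun): author_id=3 -> matches Wright
  - book 3 (Broken Clocks): author_id=2 -> matches Young
  - book 4 (The Long Road): author_id=NULL, no match -> kept with NULL
  - book 5 (Paper Boats): author_id=4 -> matches Walker
  - book 6 (Hollow Hills): author_id=1 -> matches Lewis
All 6 rows appear; 2 have NULL author.

SQL:
SELECT a.title, b.name AS author
FROM books a
LEFT JOIN authors b ON a.author_id = b.id

Result:
title            | author
-----------------+-------
The Red Mountain | NULL  
Midnight Sun     | Wright
Broken Clocks    | Young 
The Long Road    | NULL  
Paper Boats      | Walker
Hollow Hills     | Lewis 


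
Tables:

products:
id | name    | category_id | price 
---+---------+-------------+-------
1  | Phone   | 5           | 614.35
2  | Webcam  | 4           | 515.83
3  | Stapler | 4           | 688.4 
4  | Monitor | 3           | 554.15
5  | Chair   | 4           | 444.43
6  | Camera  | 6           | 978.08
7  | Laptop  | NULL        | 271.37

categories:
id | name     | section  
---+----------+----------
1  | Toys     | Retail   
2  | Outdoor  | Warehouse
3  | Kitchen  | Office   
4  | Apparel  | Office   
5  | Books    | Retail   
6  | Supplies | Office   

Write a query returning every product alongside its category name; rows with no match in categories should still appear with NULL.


LEFT JOIN keeps every row from products (the left table); where category_id has no match in categories, the category columns become NULL. Walk through each product:
  - product 1 (Phone): category_id=5 -> matches Books
  - product 2 (Webcam): category_id=4 -> matches Apparel
  - product 3 (Stapler): category_id=4 -> matches Apparel
  - product 4 (Monitor): category_id=3 -> matches Kitchen
  - product 5 (Chair): category_id=4 -> matches Apparel
  - product 6 (Camera): category_id=6 -> matches Supplies
  - product 7 (Laptop): category_id=NULL, no match -> kept with NULL
All 7 rows appear; 1 has NULL category.

SQL:
SELECT a.name, b.name AS category
FROM products a
LEFT JOIN categories b ON a.category_id = b.id

Result:
name    | category
--------+---------
Phone   | Books   
Webcam  | Apparel 
Stapler | Apparel 
Monitor | Kitchen 
Chair   | Apparel 
Camera  | Supplies
Laptop  | NULL    


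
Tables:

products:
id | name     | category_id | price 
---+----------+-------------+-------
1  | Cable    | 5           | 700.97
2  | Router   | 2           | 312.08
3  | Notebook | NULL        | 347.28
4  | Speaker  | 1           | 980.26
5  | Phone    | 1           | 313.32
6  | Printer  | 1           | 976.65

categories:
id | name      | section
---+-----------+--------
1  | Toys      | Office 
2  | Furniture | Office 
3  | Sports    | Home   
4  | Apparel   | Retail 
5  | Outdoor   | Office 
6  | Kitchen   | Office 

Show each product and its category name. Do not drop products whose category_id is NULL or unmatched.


LEFT JOIN keeps every row from products (the left table); where category_id has no match in categories, the category columns become NULL. Walk through each product:
  - product 1 (Cable): category_id=5 -> matches Outdoor
  - product 2 (Router): category_id=2 -> matches Furniture
  - product 3 (Notebook): category_id=NULL, no match -> kept with NULL
  - product 4 (Speaker): category_id=1 -> matches Toys
  - product 5 (Phone): category_id=1 -> matches Toys
  - product 6 (Printer): category_id=1 -> matches Toys
All 6 rows appear; 1 has NULL category.

SQL:
SELECT a.name, b.name AS category
FROM products a
LEFT JOIN categories b ON a.category_id = b.id

Result:
name     | category 
---------+----------
Cable    | Outdoor  
Router   | Furniture
Notebook | NULL     
Speaker  | Toys     
Phone    | Toys     
Printer  | Toys     


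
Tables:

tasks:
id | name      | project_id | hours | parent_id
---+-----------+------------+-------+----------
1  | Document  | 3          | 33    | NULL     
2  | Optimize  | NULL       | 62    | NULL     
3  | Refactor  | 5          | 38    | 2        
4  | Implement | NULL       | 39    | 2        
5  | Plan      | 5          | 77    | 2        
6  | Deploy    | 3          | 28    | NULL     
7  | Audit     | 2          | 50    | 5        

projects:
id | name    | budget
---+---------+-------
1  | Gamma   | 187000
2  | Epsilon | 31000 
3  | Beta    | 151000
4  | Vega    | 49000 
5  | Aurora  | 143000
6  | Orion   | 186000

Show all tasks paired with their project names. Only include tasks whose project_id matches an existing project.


INNER JOIN keeps only tasks rows whose project_id matches an id in projects. Walk through each task:
  - task 1 (Document): project_id=3 -> matches Beta
  - task 2 (Optimize): project_id=NULL, no match -> dropped
  - task 3 (Refactor): project_id=5 -> matches Aurora
  - task 4 (Implement): project_id=NULL, no match -> dropped
  - task 5 (Plan): project_id=5 -> matches Aurora
  - task 6 (Deploy): project_id=3 -> matches Beta
  - task 7 (Audit): project_id=2 -> matches Epsilon
So 2 of 7 rows are dropped.

SQL:
SELECT a.name, b.name AS project
FROM tasks a
INNER JOIN projects b ON a.project_id = b.id

Result:
name     | project
---------+--------
Document | Beta   
Refactor | Aurora 
Plan     | Aurora 
Deploy   | Beta   
Audit    | Epsilon


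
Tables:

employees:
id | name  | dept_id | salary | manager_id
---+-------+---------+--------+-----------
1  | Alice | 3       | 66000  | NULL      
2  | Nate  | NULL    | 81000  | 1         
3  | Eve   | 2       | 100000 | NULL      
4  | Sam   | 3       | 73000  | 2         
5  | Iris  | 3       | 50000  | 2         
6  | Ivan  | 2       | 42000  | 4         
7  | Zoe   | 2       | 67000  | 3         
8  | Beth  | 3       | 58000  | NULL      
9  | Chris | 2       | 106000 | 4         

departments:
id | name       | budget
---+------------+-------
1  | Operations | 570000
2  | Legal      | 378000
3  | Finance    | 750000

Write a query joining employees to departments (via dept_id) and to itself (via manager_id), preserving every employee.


Two LEFT JOINs from the same base table employees: one to departments via dept_id, one to employees itself via manager_id. Both are LEFT so every employee is preserved.
Match against departments:
  - employee 1 (Alice): dept_id=3 -> matches Finance
  - employee 2 (Nate): dept_id=NULL, no match -> kept with NULL
  - employee 3 (Eve): dept_id=2 -> matches Legal
  - employee 4 (Sam): dept_id=3 -> matches Finance
  - employee 5 (Iris): dept_id=3 -> matches Finance
  - employee 6 (Ivan): dept_id=2 -> matches Legal
  - employee 7 (Zoe): dept_id=2 -> matches Legal
  - employee 8 (Beth): dept_id=3 -> matches Finance
  - employee 9 (Chris): dept_id=2 -> matches Legal
Match against employees (self):
  - employee 1 (Alice): manager_id=NULL -> NULL
  - employee 2 (Nate): manager_id=1 -> Alice
  - employee 3 (Eve): manager_id=NULL -> NULL
  - employee 4 (Sam): manager_id=2 -> Nate
  - employee 5 (Iris): manager_id=2 -> Nate
  - employee 6 (Ivan): manager_id=4 -> Sam
  - employee 7 (Zoe): manager_id=3 -> Eve
  - employee 8 (Beth): manager_id=NULL -> NULL
  - employee 9 (Chris): manager_id=4 -> Sam

SQL:
SELECT a.name, b.name AS department, c.name AS manager
FROM employees a
LEFT JOIN departments b ON a.dept_id = b.id
LEFT JOIN employees c ON a.manager_id = c.id

Result:
name  | department | manager
------+------------+--------
Alice | Finance    | NULL   
Nate  | NULL       | Alice  
Eve   | Legal      | NULL   
Sam   | Finance    | Nate   
Iris  | Finance    | Nate   
Ivan  | Legal      | Sam    
Zoe   | Legal      | Eve    
Beth  | Finance    | NULL   
Chris | Legal      | Sam    


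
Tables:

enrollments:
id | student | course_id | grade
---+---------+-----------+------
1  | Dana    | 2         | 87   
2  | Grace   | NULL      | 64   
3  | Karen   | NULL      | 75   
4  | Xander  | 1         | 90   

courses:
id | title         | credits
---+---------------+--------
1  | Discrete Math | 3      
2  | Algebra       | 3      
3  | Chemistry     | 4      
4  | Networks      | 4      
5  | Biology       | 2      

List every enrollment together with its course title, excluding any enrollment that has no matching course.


INNER JOIN keeps only enrollments rows whose course_id matches an id in courses. Walk through each enrollment:
  - enrollment 1 (Dana): course_id=2 -> matches Algebra
  - enrollment 2 (Grace): course_id=NULL, no match -> dropped
  - enrollment 3 (Karen): course_id=NULL, no match -> dropped
  - enrollment 4 (Xander): course_id=1 -> matches Discrete Math
So 2 of 4 rows are dropped.

SQL:
SELECT a.student, b.title AS course
FROM enrollments a
INNER JOIN courses b ON a.course_id = b.id

Result:
student | course       
--------+--------------
Dana    | Algebra      
Xander  | Discrete Math


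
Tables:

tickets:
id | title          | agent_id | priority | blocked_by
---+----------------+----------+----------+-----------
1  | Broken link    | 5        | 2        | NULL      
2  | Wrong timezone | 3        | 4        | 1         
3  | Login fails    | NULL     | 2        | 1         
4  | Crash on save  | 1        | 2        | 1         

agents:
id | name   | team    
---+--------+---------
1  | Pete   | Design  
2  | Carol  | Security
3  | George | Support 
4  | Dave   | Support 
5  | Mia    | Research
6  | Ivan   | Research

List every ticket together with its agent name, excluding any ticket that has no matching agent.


INNER JOIN keeps only tickets rows whose agent_id matches an id in agents. Walk through each ticket:
  - ticket 1 (Broken link): agent_id=5 -> matches Mia
  - ticket 2 (Wrong timezone): agent_id=3 -> matches George
  - ticket 3 (Login fails): agent_id=NULL, no match -> dropped
  - ticket 4 (Crash on save): agent_id=1 -> matches Pete
So 1 of 4 rows is dropped.

SQL:
SELECT a.title, b.name AS agent
FROM tickets a
INNER JOIN agents b ON a.agent_id = b.id

Result:
title          | agent 
---------------+-------
Broken link    | Mia   
Wrong timezone | George
Crash on save  | Pete  


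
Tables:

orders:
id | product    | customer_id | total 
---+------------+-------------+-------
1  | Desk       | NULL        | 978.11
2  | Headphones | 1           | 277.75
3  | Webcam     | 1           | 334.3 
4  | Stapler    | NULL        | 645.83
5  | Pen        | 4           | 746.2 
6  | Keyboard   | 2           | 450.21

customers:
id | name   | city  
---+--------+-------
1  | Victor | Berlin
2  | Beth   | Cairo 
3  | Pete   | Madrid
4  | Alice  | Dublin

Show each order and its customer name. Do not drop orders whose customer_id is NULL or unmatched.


LEFT JOIN keeps every row from orders (the left table); where customer_id has no match in customers, the customer columns become NULL. Walk through each order:
  - order 1 (Desk): customer_id=NULL, no match -> kept with NULL
  - order 2 (Headphones): customer_id=1 -> matches Victor
  - order 3 (Webcam): customer_id=1 -> matches Victor
  - order 4 (Stapler): customer_id=NULL, no match -> kept with NULL
  - order 5 (Pen): customer_id=4 -> matches Alice
  - order 6 (Keyboard): customer_id=2 -> matches Beth
All 6 rows appear; 2 have NULL customer.

SQL:
SELECT a.product, b.name AS customer
FROM orders a
LEFT JOIN customers b ON a.customer_id = b.id

Result:
product    | customer
-----------+---------
Desk       | NULL    
Headphones | Victor  
Webcam     | Victor  
Stapler    | NULL    
Pen        | Alice   
Keyboard   | Beth    


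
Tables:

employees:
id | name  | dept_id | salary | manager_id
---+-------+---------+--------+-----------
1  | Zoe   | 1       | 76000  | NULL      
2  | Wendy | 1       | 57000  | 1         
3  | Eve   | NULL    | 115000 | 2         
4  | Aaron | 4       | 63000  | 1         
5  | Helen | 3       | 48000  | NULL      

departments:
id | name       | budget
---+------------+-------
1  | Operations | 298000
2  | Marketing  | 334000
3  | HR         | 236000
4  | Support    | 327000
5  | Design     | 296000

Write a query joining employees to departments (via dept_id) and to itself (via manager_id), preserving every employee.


Two LEFT JOINs from the same base table employees: one to departments via dept_id, one to employees itself via manager_id. Both are LEFT so every employee is preserved.
Match against departments:
  - employee 1 (Zoe): dept_id=1 -> matches Operations
  - employee 2 (Wendy): dept_id=1 -> matches Operations
  - employee 3 (Eve): dept_id=NULL, no match -> kept with NULL
  - employee 4 (Aaron): dept_id=4 -> matches Support
  - employee 5 (Helen): dept_id=3 -> matches HR
Match against employees (self):
  - employee 1 (Zoe): manager_id=NULL -> NULL
  - employee 2 (Wendy): manager_id=1 -> Zoe
  - employee 3 (Eve): manager_id=2 -> Wendy
  - employee 4 (Aaron): manager_id=1 -> Zoe
  - employee 5 (Helen): manager_id=NULL -> NULL

SQL:
SELECT a.name, b.name AS department, c.name AS manager
FROM employees a
LEFT JOIN departments b ON a.dept_id = b.id
LEFT JOIN employees c ON a.manager_id = c.id

Result:
name  | department | manager
------+------------+--------
Zoe   | Operations | NULL   
Wendy | Operations | Zoe    
Eve   | NULL       | Wendy  
Aaron | Support    | Zoe    
Helen | HR         | NULL   


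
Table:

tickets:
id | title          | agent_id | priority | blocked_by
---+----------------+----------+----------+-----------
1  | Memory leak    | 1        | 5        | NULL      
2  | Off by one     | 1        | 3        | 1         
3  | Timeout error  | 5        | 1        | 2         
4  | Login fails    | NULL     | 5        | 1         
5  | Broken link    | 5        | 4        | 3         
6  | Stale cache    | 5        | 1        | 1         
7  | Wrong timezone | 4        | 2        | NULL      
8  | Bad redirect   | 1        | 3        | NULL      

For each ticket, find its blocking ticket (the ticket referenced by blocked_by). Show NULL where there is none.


This is a self-join: tickets is joined to a second copy of itself, matching each row's blocked_by to another row's id. Use LEFT JOIN so rows with blocked_by=NULL are kept.
  - ticket 1 (Memory leak): blocked_by=NULL -> NULL
  - ticket 2 (Off by one): blocked_by=1 -> Memory leak
  - ticket 3 (Timeout error): blocked_by=2 -> Off by one
  - ticket 4 (Login fails): blocked_by=1 -> Memory leak
  - ticket 5 (Broken link): blocked_by=3 -> Timeout error
  - ticket 6 (Stale cache): blocked_by=1 -> Memory leak
  - ticket 7 (Wrong timezone): blocked_by=NULL -> NULL
  - ticket 8 (Bad redirect): blocked_by=NULL -> NULL

SQL:
SELECT a.title AS item, b.title AS blocked_by
FROM tickets a
LEFT JOIN tickets b ON a.blocked_by = b.id

Result:
item           | blocked_by   
---------------+--------------
Memory leak    | NULL         
Off by one     | Memory leak  
Timeout error  | Off by one   
Login fails    | Memory leak  
Broken link    | Timeout error
Stale cache    | Memory leak  
Wrong timezone | NULL         
Bad redirect   | NULL         


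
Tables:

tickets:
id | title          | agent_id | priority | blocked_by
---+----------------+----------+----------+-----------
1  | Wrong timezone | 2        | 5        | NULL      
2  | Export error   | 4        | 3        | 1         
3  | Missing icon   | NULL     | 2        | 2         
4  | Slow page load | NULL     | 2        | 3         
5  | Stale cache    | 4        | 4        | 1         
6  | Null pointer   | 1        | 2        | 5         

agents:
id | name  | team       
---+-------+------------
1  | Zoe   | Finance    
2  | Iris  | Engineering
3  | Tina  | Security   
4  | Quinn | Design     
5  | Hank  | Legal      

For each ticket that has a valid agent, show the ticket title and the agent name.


INNER JOIN keeps only tickets rows whose agent_id matches an id in agents. Walk through each ticket:
  - ticket 1 (Wrong timezone): agent_id=2 -> matches Iris
  - ticket 2 (Export error): agent_id=4 -> matches Quinn
  - ticket 3 (Missing icon): agent_id=NULL, no match -> dropped
  - ticket 4 (Slow page load): agent_id=NULL, no match -> dropped
  - ticket 5 (Stale cache): agent_id=4 -> matches Quinn
  - ticket 6 (Null pointer): agent_id=1 -> matches Zoe
So 2 of 6 rows are dropped.

SQL:
SELECT a.title, b.name AS agent
FROM tickets a
INNER JOIN agents b ON a.agent_id = b.id

Result:
title          | agent
---------------+------
Wrong timezone | Iris 
Export error   | Quinn
Stale cache    | Quinn
Null pointer   | Zoe  


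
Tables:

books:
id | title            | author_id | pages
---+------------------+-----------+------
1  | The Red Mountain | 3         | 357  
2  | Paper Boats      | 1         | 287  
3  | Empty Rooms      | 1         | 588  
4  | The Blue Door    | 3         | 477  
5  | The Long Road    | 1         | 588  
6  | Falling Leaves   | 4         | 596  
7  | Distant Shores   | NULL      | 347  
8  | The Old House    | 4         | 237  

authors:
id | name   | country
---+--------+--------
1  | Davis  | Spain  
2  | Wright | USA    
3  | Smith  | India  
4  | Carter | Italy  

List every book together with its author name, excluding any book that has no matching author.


INNER JOIN keeps only books rows whose author_id matches an id in authors. Walk through each book:
  - book 1 (The Red Mountain): author_id=3 -> matches Smith
  - book 2 (Paper Boats): author_id=1 -> matches Davis
  - book 3 (Empty Rooms): author_id=1 -> matches Davis
  - book 4 (The Blue Door): author_id=3 -> matches Smith
  - book 5 (The Long Road): author_id=1 -> matches Davis
  - book 6 (Falling Leaves): author_id=4 -> matches Carter
  - book 7 (Distant Shores): author_id=NULL, no match -> dropped
  - book 8 (The Old House): author_id=4 -> matches Carter
So 1 of 8 rows is dropped.

SQL:
SELECT a.title, b.name AS author
FROM books a
INNER JOIN authors b ON a.author_id = b.id

Result:
title            | author
-----------------+-------
The Red Mountain | Smith 
Paper Boats      | Davis 
Empty Rooms      | Davis 
The Blue Door    | Smith 
The Long Road    | Davis 
Falling Leaves   | Carter
The Old House    | Carter


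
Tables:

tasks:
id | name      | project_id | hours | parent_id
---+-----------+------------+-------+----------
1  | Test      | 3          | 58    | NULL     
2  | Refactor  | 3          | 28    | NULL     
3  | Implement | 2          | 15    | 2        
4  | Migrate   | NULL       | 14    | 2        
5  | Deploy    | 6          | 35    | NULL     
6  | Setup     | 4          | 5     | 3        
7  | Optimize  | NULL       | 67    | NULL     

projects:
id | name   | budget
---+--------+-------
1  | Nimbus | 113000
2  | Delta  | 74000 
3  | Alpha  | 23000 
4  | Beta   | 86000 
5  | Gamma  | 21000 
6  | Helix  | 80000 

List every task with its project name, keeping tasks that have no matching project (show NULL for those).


LEFT JOIN keeps every row from tasks (the left table); where project_id has no match in projects, the project columns become NULL. Walk through each task:
  - task 1 (Test): project_id=3 -> matches Alpha
  - task 2 (Refactor): project_id=3 -> matches Alpha
  - task 3 (Implement): project_id=2 -> matches Delta
  - task 4 (Migrate): project_id=NULL, no match -> kept with NULL
  - task 5 (Deploy): project_id=6 -> matches Helix
  - task 6 (Setup): project_id=4 -> matches Beta
  - task 7 (Optimize): project_id=NULL, no match -> kept with NULL
All 7 rows appear; 2 have NULL project.

SQL:
SELECT a.name, b.name AS project
FROM tasks a
LEFT JOIN projects b ON a.project_id = b.id

Result:
name      | project
----------+--------
Test      | Alpha  
Refactor  | Alpha  
Implement | Delta  
Migrate   | NULL   
Deploy    | Helix  
Setup     | Beta   
Optimize  | NULL   


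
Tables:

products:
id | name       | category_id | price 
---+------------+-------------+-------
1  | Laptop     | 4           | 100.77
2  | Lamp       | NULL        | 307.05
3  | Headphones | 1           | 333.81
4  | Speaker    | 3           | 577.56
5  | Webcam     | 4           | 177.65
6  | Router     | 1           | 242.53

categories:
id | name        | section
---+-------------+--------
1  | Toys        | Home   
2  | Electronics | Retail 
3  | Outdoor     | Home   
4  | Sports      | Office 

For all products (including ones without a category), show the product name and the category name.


LEFT JOIN keeps every row from products (the left table); where category_id has no match in categories, the category columns become NULL. Walk through each product:
  - product 1 (Laptop): category_id=4 -> matches Sports
  - product 2 (Lamp): category_id=NULL, no match -> kept with NULL
  - product 3 (Headphones): category_id=1 -> matches Toys
  - product 4 (Speaker): category_id=3 -> matches Outdoor
  - product 5 (Webcam): category_id=4 -> matches Sports
  - product 6 (Router): category_id=1 -> matches Toys
All 6 rows appear; 1 has NULL category.

SQL:
SELECT a.name, b.name AS category
FROM products a
LEFT JOIN categories b ON a.category_id = b.id

Result:
name       | category
-----------+---------
Laptop     | Sports  
Lamp       | NULL    
Headphones | Toys    
Speaker    | Outdoor 
Webcam     | Sports  
Router     | Toys    


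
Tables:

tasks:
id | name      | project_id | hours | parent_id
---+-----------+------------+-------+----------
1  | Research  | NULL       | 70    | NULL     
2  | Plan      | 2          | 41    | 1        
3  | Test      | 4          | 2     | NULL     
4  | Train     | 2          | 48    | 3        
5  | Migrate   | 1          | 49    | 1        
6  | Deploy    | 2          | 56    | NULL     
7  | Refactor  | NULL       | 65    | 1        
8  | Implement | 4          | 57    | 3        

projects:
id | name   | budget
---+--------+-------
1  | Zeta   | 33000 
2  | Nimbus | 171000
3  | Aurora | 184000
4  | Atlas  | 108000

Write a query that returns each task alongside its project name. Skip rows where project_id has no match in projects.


INNER JOIN keeps only tasks rows whose project_id matches an id in projects. Walk through each task:
  - task 1 (Research): project_id=NULL, no match -> dropped
  - task 2 (Plan): project_id=2 -> matches Nimbus
  - task 3 (Test): project_id=4 -> matches Atlas
  - task 4 (Train): project_id=2 -> matches Nimbus
  - task 5 (Migrate): project_id=1 -> matches Zeta
  - task 6 (Deploy): project_id=2 -> matches Nimbus
  - task 7 (Refactor): project_id=NULL, no match -> dropped
  - task 8 (Implement): project_id=4 -> matches Atlas
So 2 of 8 rows are dropped.

SQL:
SELECT a.name, b.name AS project
FROM tasks a
INNER JOIN projects b ON a.project_id = b.id

Result:
name      | project
----------+--------
Plan      | Nimbus 
Test      | Atlas  
Train     | Nimbus 
Migrate   | Zeta   
Deploy    | Nimbus 
Implement | Atlas  


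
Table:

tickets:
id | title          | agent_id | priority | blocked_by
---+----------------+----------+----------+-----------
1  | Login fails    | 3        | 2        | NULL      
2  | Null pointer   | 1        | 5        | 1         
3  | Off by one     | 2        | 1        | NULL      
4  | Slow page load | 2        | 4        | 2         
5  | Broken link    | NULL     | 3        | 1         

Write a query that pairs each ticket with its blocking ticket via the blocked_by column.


This is a self-join: tickets is joined to a second copy of itself, matching each row's blocked_by to another row's id. Use LEFT JOIN so rows with blocked_by=NULL are kept.
  - ticket 1 (Login fails): blocked_by=NULL -> NULL
  - ticket 2 (Null pointer): blocked_by=1 -> Login fails
  - ticket 3 (Off by one): blocked_by=NULL -> NULL
  - ticket 4 (Slow page load): blocked_by=2 -> Null pointer
  - ticket 5 (Broken link): blocked_by=1 -> Login fails

SQL:
SELECT a.title AS item, b.title AS blocked_by
FROM tickets a
LEFT JOIN tickets b ON a.blocked_by = b.id

Result:
item           | blocked_by  
---------------+-------------
Login fails    | NULL        
Null pointer   | Login fails 
Off by one     | NULL        
Slow page load | Null pointer
Broken link    | Login fails 


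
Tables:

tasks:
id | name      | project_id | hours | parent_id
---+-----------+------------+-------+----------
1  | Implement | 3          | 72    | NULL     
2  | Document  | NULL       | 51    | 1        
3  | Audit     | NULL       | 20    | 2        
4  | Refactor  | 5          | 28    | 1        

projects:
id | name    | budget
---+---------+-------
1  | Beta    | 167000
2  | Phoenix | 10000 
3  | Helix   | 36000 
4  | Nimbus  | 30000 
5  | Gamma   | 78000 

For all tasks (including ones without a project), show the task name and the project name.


LEFT JOIN keeps every row from tasks (the left table); where project_id has no match in projects, the project columns become NULL. Walk through each task:
  - task 1 (Implement): project_id=3 -> matches Helix
  - task 2 (Document): project_id=NULL, no match -> kept with NULL
  - task 3 (Audit): project_id=NULL, no match -> kept with NULL
  - task 4 (Refactor): project_id=5 -> matches Gamma
All 4 rows appear; 2 have NULL project.

SQL:
SELECT a.name, b.name AS project
FROM tasks a
LEFT JOIN projects b ON a.project_id = b.id

Result:
name      | project
----------+--------
Implement | Helix  
Document  | NULL   
Audit     | NULL   
Refactor  | Gamma  


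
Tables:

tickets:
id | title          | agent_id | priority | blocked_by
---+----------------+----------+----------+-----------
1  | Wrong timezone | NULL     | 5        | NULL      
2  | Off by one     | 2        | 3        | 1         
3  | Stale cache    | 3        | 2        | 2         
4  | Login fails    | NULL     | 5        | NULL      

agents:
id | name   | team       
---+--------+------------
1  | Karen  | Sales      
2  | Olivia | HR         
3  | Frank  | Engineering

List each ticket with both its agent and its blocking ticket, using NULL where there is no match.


Two LEFT JOINs from the same base table tickets: one to agents via agent_id, one to tickets itself via blocked_by. Both are LEFT so every ticket is preserved.
Match against agents:
  - ticket 1 (Wrong timezone): agent_id=NULL, no match -> kept with NULL
  - ticket 2 (Off by one): agent_id=2 -> matches Olivia
  - ticket 3 (Stale cache): agent_id=3 -> matches Frank
  - ticket 4 (Login fails): agent_id=NULL, no match -> kept with NULL
Match against tickets (self):
  - ticket 1 (Wrong timezone): blocked_by=NULL -> NULL
  - ticket 2 (Off by one): blocked_by=1 -> Wrong timezone
  - ticket 3 (Stale cache): blocked_by=2 -> Off by one
  - ticket 4 (Login fails): blocked_by=NULL -> NULL

SQL:
SELECT a.title, b.name AS agent, c.title AS blocked_by
FROM tickets a
LEFT JOIN agents b ON a.agent_id = b.id
LEFT JOIN tickets c ON a.blocked_by = c.id

Result:
title          | agent  | blocked_by    
---------------+--------+---------------
Wrong timezone | NULL   | NULL          
Off by one     | Olivia | Wrong timezone
Stale cache    | Frank  | Off by one    
Login fails    | NULL   | NULL          


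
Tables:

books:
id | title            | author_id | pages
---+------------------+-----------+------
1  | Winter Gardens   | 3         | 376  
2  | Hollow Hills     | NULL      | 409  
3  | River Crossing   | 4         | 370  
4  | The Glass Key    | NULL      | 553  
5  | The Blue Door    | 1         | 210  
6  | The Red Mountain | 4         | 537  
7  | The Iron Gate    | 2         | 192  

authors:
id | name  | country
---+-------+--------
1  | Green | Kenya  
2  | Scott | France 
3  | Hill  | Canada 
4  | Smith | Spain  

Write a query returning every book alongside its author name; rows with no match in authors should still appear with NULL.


LEFT JOIN keeps every row from books (the left table); where author_id has no match in authors, the author columns become NULL. Walk through each book:
  - book 1 (Winter Gardens): author_id=3 -> matches Hill
  - book 2 (Hollow Hills): author_id=NULL, no match -> kept with NULL
  - book 3 (River Crossing): author_id=4 -> matches Smith
  - book 4 (The Glass Key): author_id=NULL, no match -> kept with NULL
  - book 5 (The Blue Door): author_id=1 -> matches Green
  - book 6 (The Red Mountain): author_id=4 -> matches Smith
  - book 7 (The Iron Gate): author_id=2 -> matches Scott
All 7 rows appear; 2 have NULL author.

SQL:
SELECT a.title, b.name AS author
FROM books a
LEFT JOIN authors b ON a.author_id = b.id

Result:
title            | author
-----------------+-------
Winter Gardens   | Hill  
Hollow Hills     | NULL  
River Crossing   | Smith 
The Glass Key    | NULL  
The Blue Door    | Green 
The Red Mountain | Smith 
The Iron Gate    | Scott 


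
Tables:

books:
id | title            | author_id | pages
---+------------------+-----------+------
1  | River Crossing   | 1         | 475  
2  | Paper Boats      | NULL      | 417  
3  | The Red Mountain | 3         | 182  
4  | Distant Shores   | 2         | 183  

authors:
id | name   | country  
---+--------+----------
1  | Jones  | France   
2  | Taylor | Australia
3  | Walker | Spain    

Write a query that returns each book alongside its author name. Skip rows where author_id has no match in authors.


INNER JOIN keeps only books rows whose author_id matches an id in authors. Walk through each book:
  - book 1 (River Crossing): author_id=1 -> matches Jones
  - book 2 (Paper Boats): author_id=NULL, no match -> dropped
  - book 3 (The Red Mountain): author_id=3 -> matches Walker
  - book 4 (Distant Shores): author_id=2 -> matches Taylor
So 1 of 4 rows is dropped.

SQL:
SELECT a.title, b.name AS author
FROM books a
INNER JOIN authors b ON a.author_id = b.id

Result:
title            | author
-----------------+-------
River Crossing   | Jones 
The Red Mountain | Walker
Distant Shores   | Taylor


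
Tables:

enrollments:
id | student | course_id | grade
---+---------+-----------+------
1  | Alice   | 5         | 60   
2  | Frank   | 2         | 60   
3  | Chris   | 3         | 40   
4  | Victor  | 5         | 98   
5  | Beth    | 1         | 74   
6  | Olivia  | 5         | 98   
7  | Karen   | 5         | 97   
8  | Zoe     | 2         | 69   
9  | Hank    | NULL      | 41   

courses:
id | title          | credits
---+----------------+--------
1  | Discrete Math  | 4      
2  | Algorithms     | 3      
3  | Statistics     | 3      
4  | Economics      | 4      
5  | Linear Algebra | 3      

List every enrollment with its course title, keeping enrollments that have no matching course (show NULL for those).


LEFT JOIN keeps every row from enrollments (the left table); where course_id has no match in courses, the course columns become NULL. Walk through each enrollment:
  - enrollment 1 (Alice): course_id=5 -> matches Linear Algebra
  - enrollment 2 (Frank): course_id=2 -> matches Algorithms
  - enrollment 3 (Chris): course_id=3 -> matches Statistics
  - enrollment 4 (Victor): course_id=5 -> matches Linear Algebra
  - enrollment 5 (Beth): course_id=1 -> matches Discrete Math
  - enrollment 6 (Olivia): course_id=5 -> matches Linear Algebra
  - enrollment 7 (Karen): course_id=5 -> matches Linear Algebra
  - enrollment 8 (Zoe): course_id=2 -> matches Algorithms
  - enrollment 9 (Hank): course_id=NULL, no match -> kept with NULL
All 9 rows appear; 1 has NULL course.

SQL:
SELECT a.student, b.title AS course
FROM enrollments a
LEFT JOIN courses b ON a.course_id = b.id

Result:
student | course        
--------+---------------
Alice   | Linear Algebra
Frank   | Algorithms    
Chris   | Statistics    
Victor  | Linear Algebra
Beth    | Discrete Math 
Olivia  | Linear Algebra
Karen   | Linear Algebra
Zoe     | Algorithms    
Hank    | NULL          


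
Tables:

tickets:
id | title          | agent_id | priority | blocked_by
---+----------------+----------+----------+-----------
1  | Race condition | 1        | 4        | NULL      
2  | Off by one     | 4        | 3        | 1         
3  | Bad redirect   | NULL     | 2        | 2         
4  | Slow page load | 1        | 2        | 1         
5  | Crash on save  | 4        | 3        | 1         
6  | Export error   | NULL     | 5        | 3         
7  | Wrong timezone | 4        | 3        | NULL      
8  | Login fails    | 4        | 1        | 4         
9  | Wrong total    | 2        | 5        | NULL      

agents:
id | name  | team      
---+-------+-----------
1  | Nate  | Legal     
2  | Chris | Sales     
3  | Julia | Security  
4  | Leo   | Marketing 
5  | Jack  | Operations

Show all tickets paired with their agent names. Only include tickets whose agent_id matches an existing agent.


INNER JOIN keeps only tickets rows whose agent_id matches an id in agents. Walk through each ticket:
  - ticket 1 (Race condition): agent_id=1 -> matches Nate
  - ticket 2 (Off by one): agent_id=4 -> matches Leo
  - ticket 3 (Bad redirect): agent_id=NULL, no match -> dropped
  - ticket 4 (Slow page load): agent_id=1 -> matches Nate
  - ticket 5 (Crash on save): agent_id=4 -> matches Leo
  - ticket 6 (Export error): agent_id=NULL, no match -> dropped
  - ticket 7 (Wrong timezone): agent_id=4 -> matches Leo
  - ticket 8 (Login fails): agent_id=4 -> matches Leo
  - ticket 9 (Wrong total): agent_id=2 -> matches Chris
So 2 of 9 rows are dropped.

SQL:
SELECT a.title, b.name AS agent
FROM tickets a
INNER JOIN agents b ON a.agent_id = b.id

Result:
title          | agent
---------------+------
Race condition | Nate 
Off by one     | Leo  
Slow page load | Nate 
Crash on save  | Leo  
Wrong timezone | Leo  
Login fails    | Leo  
Wrong total    | Chris
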